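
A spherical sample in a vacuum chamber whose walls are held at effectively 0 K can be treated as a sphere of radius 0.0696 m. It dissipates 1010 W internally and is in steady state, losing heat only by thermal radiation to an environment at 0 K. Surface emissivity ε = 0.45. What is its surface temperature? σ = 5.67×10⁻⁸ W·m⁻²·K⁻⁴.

Steady state: internal power = radiated power, P = εσA T⁴.
Radiating area A = 4πr² = 0.06087 m².
T⁴ = P/(εσA) = 1010/(0.45·5.67×10⁻⁸·0.06087) = 6.503×10¹¹ K⁴.
T = (6.503×10¹¹)^(1/4).

T ≈ 898 K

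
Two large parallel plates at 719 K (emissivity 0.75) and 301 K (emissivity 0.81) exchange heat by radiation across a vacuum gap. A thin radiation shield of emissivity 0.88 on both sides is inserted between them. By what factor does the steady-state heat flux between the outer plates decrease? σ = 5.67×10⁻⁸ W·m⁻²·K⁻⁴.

Without shield: q₀ = σΔ(T⁴)/(1/ε₁+1/ε₂−1) with denominator 1.568.
With shield the two gaps are in series; the resistances add: (1/ε₁+1/ε_s−1)+(1/ε_s+1/ε₂−1) = 1.470+1.371 = 2.841.
Heat-flux ratio q₀/q = 2.841/1.568.

factor ≈ 1.81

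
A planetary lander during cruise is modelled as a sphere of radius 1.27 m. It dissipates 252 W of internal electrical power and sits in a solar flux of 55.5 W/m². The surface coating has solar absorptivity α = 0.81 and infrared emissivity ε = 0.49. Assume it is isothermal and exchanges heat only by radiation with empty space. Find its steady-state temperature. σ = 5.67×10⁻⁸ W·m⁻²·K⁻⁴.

At steady state, absorbed solar power + internal power = radiated power.
Absorbed: α·S·A_cross = 0.81·55.5·5.067 = 227.8 W (cross-section πr²).
Total input = 227.8 + 252 = 479.8 W.
Radiated: εσ·A_surf·T⁴ with A_surf = 4πr² = 20.27 m².
T⁴ = 479.8/(0.49·5.67×10⁻⁸·20.27) = 8.520×10⁸ K⁴.

T ≈ 171 K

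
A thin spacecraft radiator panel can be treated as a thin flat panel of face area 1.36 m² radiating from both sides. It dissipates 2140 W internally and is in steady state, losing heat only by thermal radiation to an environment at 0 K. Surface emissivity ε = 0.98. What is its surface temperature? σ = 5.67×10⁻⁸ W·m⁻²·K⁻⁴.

Steady state: internal power = radiated power, P = εσA T⁴.
Radiating area A = 2·1.36 = 2.720 m².
T⁴ = P/(εσA) = 2140/(0.98·5.67×10⁻⁸·2.720) = 1.416×10¹⁰ K⁴.
T = (1.416×10¹⁰)^(1/4).

T ≈ 345 K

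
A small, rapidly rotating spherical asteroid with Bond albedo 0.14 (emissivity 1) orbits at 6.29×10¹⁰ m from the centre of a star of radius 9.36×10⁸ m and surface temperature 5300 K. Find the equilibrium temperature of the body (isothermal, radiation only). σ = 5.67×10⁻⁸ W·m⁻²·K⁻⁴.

The star's surface emits σT_*⁴; at distance d the flux is S = σT_*⁴(R_*/d)².
S = 5.67×10⁻⁸·(5300)⁴·(9.36×10⁸/6.29×10¹⁰)² = 9907 W/m².
For an isothermal sphere T⁴ = (1−a)S/(4σ) = 3.757×10¹⁰ K⁴.

T ≈ 440 K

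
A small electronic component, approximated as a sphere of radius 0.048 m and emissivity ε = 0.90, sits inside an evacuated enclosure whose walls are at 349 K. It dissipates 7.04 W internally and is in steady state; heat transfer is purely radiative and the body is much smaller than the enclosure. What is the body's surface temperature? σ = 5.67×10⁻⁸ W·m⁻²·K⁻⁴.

For a small grey body in a large enclosure, net radiated power = εσA(T⁴ − T_w⁴).
Steady state: P = εσA(T⁴ − T_w⁴) with A = 4πr² = 0.02895 m².
T⁴ = P/(εσA) + T_w⁴ = 7.04/(0.90·5.67×10⁻⁸·0.02895) + (349)⁴
    = 4.765×10⁹ + 1.484×10¹⁰ = 1.960×10¹⁰ K⁴.

T ≈ 374 K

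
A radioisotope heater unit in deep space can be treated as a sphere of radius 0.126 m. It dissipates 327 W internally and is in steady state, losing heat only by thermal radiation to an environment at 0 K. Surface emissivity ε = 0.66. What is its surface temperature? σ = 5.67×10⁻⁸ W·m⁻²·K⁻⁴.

Steady state: internal power = radiated power, P = εσA T⁴.
Radiating area A = 4πr² = 0.1995 m².
T⁴ = P/(εσA) = 327/(0.66·5.67×10⁻⁸·0.1995) = 4.380×10¹⁰ K⁴.
T = (4.380×10¹⁰)^(1/4).

T ≈ 457 K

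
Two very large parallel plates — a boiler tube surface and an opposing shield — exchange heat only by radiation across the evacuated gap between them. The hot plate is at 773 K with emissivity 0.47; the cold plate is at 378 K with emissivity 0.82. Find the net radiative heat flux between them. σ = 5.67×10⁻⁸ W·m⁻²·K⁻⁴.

q ≈ 8130 W/m²

For two infinite grey parallel plates, q = σ(T₁⁴ − T₂⁴)/(1/ε₁ + 1/ε₂ − 1).
T₁⁴ − T₂⁴ = 3.570×10¹¹ − 2.042×10¹⁰ = 3.366×10¹¹ K⁴.
1/ε₁ + 1/ε₂ − 1 = 2.128 + 1.220 − 1 = 2.347.
q = 5.67×10⁻⁸ × 3.366×10¹¹ / 2.347.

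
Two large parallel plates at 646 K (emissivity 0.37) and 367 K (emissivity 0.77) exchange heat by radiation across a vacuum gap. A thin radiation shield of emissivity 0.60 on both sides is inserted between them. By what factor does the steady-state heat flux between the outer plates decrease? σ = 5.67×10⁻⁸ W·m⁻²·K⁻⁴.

factor ≈ 1.78

Without shield: q₀ = σΔ(T⁴)/(1/ε₁+1/ε₂−1) with denominator 3.001.
With shield the two gaps are in series; the resistances add: (1/ε₁+1/ε_s−1)+(1/ε_s+1/ε₂−1) = 3.369+1.965 = 5.335.
Heat-flux ratio q₀/q = 5.335/3.001.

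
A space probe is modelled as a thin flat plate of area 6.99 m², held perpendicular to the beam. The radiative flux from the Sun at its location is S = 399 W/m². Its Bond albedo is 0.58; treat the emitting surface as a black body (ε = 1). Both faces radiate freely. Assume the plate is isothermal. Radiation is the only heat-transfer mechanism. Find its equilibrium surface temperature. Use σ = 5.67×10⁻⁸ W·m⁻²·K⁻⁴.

At equilibrium, absorbed power = emitted power.
Absorbing cross-section = A = 6.990 m²; emitting surface = 2A = 13.98 m² (ratio 2).
(1−a)S·A_cross = εσ·A_surf·T⁴  ⇒  T⁴ = (1−a)S/(2σ).
T⁴ = 0.420·399/(2·5.67×10⁻⁸) = 1.478×10⁹ K⁴.
T = (1.478×10⁹)^(1/4).

T ≈ 196 K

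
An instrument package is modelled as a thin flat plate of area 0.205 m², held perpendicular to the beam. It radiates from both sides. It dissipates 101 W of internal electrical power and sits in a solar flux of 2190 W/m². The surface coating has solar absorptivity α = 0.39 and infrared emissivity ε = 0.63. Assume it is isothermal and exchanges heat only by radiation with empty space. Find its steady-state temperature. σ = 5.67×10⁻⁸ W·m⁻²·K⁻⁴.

At steady state, absorbed solar power + internal power = radiated power.
Absorbed: α·S·A_cross = 0.39·2190·0.2050 = 175.1 W (cross-section A).
Total input = 175.1 + 101 = 276.1 W.
Radiated: εσ·A_surf·T⁴ with A_surf = 2A = 0.4100 m².
T⁴ = 276.1/(0.63·5.67×10⁻⁸·0.4100) = 1.885×10¹⁰ K⁴.

T ≈ 371 K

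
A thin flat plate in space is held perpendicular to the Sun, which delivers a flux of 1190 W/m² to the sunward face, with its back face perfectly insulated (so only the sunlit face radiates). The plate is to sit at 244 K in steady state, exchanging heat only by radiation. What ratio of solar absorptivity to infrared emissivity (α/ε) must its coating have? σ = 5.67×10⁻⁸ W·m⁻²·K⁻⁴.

α/ε ≈ 0.169

Balance: αS·A = εσ·1A·T⁴ ⇒ α/ε = σT⁴/S.
α/ε = 5.67×10⁻⁸·(244)⁴/1190 = 5.67×10⁻⁸·3.545×10⁹/1190.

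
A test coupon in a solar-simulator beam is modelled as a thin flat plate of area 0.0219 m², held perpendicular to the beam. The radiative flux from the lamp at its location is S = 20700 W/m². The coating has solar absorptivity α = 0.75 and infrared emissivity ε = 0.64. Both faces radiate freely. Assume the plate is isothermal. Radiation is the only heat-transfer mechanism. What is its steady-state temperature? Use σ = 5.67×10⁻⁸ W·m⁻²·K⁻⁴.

At equilibrium, absorbed power = emitted power.
Absorbing cross-section = A = 0.02190 m²; emitting surface = 2A = 0.04380 m² (ratio 2).
αS·A_cross = εσ·A_surf·T⁴  ⇒  T⁴ = αS/(ε·2σ).
T⁴ = 0.750·20700/(0.64·2·5.67×10⁻⁸) = 2.139×10¹¹ K⁴.
T = (2.139×10¹¹)^(1/4).

T ≈ 680 K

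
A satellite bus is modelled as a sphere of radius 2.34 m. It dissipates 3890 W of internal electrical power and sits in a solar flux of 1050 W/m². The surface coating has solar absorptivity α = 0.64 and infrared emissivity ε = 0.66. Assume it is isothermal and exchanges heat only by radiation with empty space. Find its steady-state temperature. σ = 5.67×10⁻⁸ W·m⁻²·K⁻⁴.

T ≈ 278 K

At steady state, absorbed solar power + internal power = radiated power.
Absorbed: α·S·A_cross = 0.64·1050·17.20 = 11560 W (cross-section πr²).
Total input = 11560 + 3890 = 15450 W.
Radiated: εσ·A_surf·T⁴ with A_surf = 4πr² = 68.81 m².
T⁴ = 15450/(0.66·5.67×10⁻⁸·68.81) = 6.000×10⁹ K⁴.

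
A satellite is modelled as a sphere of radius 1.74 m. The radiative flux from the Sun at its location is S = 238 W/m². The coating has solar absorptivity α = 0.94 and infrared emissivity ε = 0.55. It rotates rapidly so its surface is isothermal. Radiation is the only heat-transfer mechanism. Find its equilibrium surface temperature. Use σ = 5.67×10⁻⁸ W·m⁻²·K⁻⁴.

At equilibrium, absorbed power = emitted power.
Absorbing cross-section = πr² = 9.511 m²; emitting surface = 4πr² = 38.05 m² (ratio 4).
αS·A_cross = εσ·A_surf·T⁴  ⇒  T⁴ = αS/(ε·4σ).
T⁴ = 0.940·238/(0.55·4·5.67×10⁻⁸) = 1.793×10⁹ K⁴.
T = (1.793×10⁹)^(1/4).

T ≈ 206 K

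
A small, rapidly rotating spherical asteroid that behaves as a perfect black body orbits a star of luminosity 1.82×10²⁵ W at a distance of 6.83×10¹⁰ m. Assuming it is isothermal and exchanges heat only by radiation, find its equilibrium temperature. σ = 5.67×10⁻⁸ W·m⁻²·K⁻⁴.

First find the stellar flux at distance d: S = L/(4πd²) = 1.82×10²⁵/(4π·(6.83×10¹⁰)²) = 310.5 W/m².
For an isothermal sphere, absorbed (1−a)S·πr² = emitted σ·4πr²·T⁴, so T⁴ = (1−a)S/(4σ).
T⁴ = 1.00·310.5/(4·5.67×10⁻⁸) = 1.369×10⁹ K⁴.

T ≈ 192 K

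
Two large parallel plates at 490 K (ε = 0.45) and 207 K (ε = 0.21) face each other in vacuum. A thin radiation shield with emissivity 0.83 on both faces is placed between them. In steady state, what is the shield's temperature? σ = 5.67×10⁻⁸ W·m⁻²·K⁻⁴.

In steady state the net flux on the hot side equals that on the cold side.
σ(T₁⁴−T_s⁴)/D₁ = σ(T_s⁴−T₂⁴)/D₂, with D₁ = 1/ε₁+1/ε_s−1 = 2.427, D₂ = 1/ε_s+1/ε₂−1 = 4.967.
Solve for T_s⁴: T_s⁴ = (D₂·T₁⁴ + D₁·T₂⁴)/(D₁+D₂) = 3.933×10¹⁰ K⁴.

T_s ≈ 445 K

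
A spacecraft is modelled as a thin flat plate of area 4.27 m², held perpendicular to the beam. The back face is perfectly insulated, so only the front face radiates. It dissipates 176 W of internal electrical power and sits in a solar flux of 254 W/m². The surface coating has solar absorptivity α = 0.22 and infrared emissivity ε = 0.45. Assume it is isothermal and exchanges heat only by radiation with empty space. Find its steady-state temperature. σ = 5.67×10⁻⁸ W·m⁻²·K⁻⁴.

At steady state, absorbed solar power + internal power = radiated power.
Absorbed: α·S·A_cross = 0.22·254·4.270 = 238.6 W (cross-section A).
Total input = 238.6 + 176 = 414.6 W.
Radiated: εσ·A_surf·T⁴ with A_surf = A = 4.270 m².
T⁴ = 414.6/(0.45·5.67×10⁻⁸·4.270) = 3.806×10⁹ K⁴.

T ≈ 248 K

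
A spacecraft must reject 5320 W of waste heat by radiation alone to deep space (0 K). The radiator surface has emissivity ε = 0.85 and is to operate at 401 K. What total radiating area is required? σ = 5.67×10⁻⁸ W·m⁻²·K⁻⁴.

P = εσA T⁴ ⇒ A = P/(εσT⁴).
T⁴ = 2.586×10¹⁰ K⁴.
A = 5320/(0.85 × 5.67×10⁻⁸ × 2.586×10¹⁰).

A ≈ 4.27 m²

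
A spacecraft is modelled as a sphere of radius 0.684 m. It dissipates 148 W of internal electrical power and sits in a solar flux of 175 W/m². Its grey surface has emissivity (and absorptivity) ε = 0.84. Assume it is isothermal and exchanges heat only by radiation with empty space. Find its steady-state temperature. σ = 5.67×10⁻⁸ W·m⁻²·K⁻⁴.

T ≈ 190 K

At steady state, absorbed solar power + internal power = radiated power.
Absorbed: α·S·A_cross = 0.84·175·1.470 = 216.1 W (cross-section πr²).
Total input = 216.1 + 148 = 364.1 W.
Radiated: εσ·A_surf·T⁴ with A_surf = 4πr² = 5.879 m².
T⁴ = 364.1/(0.84·5.67×10⁻⁸·5.879) = 1.300×10⁹ K⁴.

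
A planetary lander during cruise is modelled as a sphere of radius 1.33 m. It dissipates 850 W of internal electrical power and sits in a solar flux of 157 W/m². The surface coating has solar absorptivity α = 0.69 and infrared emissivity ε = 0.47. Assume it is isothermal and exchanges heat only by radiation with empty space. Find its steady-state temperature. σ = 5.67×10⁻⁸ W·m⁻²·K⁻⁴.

At steady state, absorbed solar power + internal power = radiated power.
Absorbed: α·S·A_cross = 0.69·157·5.557 = 602.0 W (cross-section πr²).
Total input = 602.0 + 850 = 1452 W.
Radiated: εσ·A_surf·T⁴ with A_surf = 4πr² = 22.23 m².
T⁴ = 1452/(0.47·5.67×10⁻⁸·22.23) = 2.451×10⁹ K⁴.

T ≈ 223 K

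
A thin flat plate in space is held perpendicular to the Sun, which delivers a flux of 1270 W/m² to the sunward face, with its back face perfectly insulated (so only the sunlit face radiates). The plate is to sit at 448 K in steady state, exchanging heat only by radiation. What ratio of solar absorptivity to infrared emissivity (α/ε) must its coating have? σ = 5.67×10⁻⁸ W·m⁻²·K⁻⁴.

Balance: αS·A = εσ·1A·T⁴ ⇒ α/ε = σT⁴/S.
α/ε = 5.67×10⁻⁸·(448)⁴/1270 = 5.67×10⁻⁸·4.028×10¹⁰/1270.

α/ε ≈ 1.80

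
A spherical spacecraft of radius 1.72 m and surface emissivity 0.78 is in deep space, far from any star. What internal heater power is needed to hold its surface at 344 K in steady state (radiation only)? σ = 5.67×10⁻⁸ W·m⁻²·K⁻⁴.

P ≈ 23000 W

P = εσ·4πr²·T⁴.
4πr² = 37.18 m²; T⁴ = 1.400×10¹⁰ K⁴.
P = 0.78·5.67×10⁻⁸·37.18·1.400×10¹⁰.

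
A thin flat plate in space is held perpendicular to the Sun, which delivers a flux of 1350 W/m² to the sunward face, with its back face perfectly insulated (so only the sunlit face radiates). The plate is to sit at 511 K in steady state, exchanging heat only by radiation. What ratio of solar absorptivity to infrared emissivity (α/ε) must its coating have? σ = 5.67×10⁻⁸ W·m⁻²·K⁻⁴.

α/ε ≈ 2.86

Balance: αS·A = εσ·1A·T⁴ ⇒ α/ε = σT⁴/S.
α/ε = 5.67×10⁻⁸·(511)⁴/1350 = 5.67×10⁻⁸·6.818×10¹⁰/1350.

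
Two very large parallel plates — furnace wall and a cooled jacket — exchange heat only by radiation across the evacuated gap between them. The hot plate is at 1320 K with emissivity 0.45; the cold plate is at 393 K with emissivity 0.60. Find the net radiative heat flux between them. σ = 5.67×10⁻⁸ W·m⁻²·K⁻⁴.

For two infinite grey parallel plates, q = σ(T₁⁴ − T₂⁴)/(1/ε₁ + 1/ε₂ − 1).
T₁⁴ − T₂⁴ = 3.036×10¹² − 2.385×10¹⁰ = 3.012×10¹² K⁴.
1/ε₁ + 1/ε₂ − 1 = 2.222 + 1.667 − 1 = 2.889.
q = 5.67×10⁻⁸ × 3.012×10¹² / 2.889.

q ≈ 59100 W/m²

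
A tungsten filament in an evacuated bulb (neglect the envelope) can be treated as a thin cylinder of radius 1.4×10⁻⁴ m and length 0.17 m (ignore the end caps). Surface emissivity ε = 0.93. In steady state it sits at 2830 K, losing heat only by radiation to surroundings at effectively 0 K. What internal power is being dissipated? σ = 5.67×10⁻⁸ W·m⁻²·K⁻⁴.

P ≈ 506 W

Steady state: P = εσA T⁴.
A = 2πrL = 1.495×10⁻⁴ m²; T⁴ = (2830)⁴ = 6.414×10¹³ K⁴.
P = 0.93 × 5.67×10⁻⁸ × 1.495×10⁻⁴ × 6.414×10¹³.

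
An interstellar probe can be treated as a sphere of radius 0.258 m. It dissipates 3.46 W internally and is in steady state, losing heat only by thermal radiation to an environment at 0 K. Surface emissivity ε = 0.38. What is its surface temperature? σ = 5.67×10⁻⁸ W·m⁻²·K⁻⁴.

Steady state: internal power = radiated power, P = εσA T⁴.
Radiating area A = 4πr² = 0.8365 m².
T⁴ = P/(εσA) = 3.46/(0.38·5.67×10⁻⁸·0.8365) = 1.920×10⁸ K⁴.
T = (1.920×10⁸)^(1/4).

T ≈ 118 K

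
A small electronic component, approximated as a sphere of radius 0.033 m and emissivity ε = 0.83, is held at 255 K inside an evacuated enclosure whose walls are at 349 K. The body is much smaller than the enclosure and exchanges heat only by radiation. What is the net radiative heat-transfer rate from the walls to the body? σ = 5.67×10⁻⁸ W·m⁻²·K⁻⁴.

P_net ≈ 6.83 W

For a small grey body in a large enclosure: P_net = εσA(T_body⁴ − T_wall⁴).
A = 4πr² = 0.01368 m²; T_body⁴ − T_wall⁴ = 4.228×10⁹ − 1.484×10¹⁰ = -1.061×10¹⁰ K⁴.
|P_net| = 0.83·5.67×10⁻⁸·0.01368·1.061×10¹⁰.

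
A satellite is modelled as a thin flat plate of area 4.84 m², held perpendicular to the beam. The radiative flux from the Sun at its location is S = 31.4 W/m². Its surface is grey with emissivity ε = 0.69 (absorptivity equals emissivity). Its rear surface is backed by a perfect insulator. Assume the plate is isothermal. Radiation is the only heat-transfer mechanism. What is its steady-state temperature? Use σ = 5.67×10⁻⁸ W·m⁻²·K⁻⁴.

T ≈ 153 K

At equilibrium, absorbed power = emitted power.
Absorbing cross-section = A = 4.840 m²; emitting surface = A = 4.840 m² (ratio 1).
εS·A_cross = εσ·A_surf·T⁴  ⇒  T⁴ = S/(1σ)   (ε cancels).
T⁴ = 31.4/(1·5.67×10⁻⁸) = 5.538×10⁸ K⁴.
T = (5.538×10⁸)^(1/4).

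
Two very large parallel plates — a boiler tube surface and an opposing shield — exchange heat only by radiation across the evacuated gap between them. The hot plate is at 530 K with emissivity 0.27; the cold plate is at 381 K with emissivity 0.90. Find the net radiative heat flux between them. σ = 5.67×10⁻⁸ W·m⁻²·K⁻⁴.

q ≈ 860 W/m²

For two infinite grey parallel plates, q = σ(T₁⁴ − T₂⁴)/(1/ε₁ + 1/ε₂ − 1).
T₁⁴ − T₂⁴ = 7.890×10¹⁰ − 2.107×10¹⁰ = 5.783×10¹⁰ K⁴.
1/ε₁ + 1/ε₂ − 1 = 3.704 + 1.111 − 1 = 3.815.
q = 5.67×10⁻⁸ × 5.783×10¹⁰ / 3.815.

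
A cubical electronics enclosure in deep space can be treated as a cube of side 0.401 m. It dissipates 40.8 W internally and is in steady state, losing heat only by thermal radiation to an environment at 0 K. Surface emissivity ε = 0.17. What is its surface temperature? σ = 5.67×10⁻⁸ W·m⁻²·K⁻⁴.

Steady state: internal power = radiated power, P = εσA T⁴.
Radiating area A = 6L² = 0.9648 m².
T⁴ = P/(εσA) = 40.8/(0.17·5.67×10⁻⁸·0.9648) = 4.387×10⁹ K⁴.
T = (4.387×10⁹)^(1/4).

T ≈ 257 K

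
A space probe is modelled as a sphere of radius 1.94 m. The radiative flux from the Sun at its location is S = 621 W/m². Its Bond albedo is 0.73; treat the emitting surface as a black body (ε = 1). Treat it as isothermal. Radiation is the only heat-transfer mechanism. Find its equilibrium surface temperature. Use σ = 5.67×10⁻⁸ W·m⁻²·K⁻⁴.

At equilibrium, absorbed power = emitted power.
Absorbing cross-section = πr² = 11.82 m²; emitting surface = 4πr² = 47.29 m² (ratio 4).
(1−a)S·A_cross = εσ·A_surf·T⁴  ⇒  T⁴ = (1−a)S/(4σ).
T⁴ = 0.270·621/(4·5.67×10⁻⁸) = 7.393×10⁸ K⁴.
T = (7.393×10⁸)^(1/4).

T ≈ 165 K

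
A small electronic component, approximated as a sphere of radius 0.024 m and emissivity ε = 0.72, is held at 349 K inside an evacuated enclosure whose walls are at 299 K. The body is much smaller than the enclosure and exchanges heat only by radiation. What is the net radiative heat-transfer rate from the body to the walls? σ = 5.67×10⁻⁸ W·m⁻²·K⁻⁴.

For a small grey body in a large enclosure: P_net = εσA(T_body⁴ − T_wall⁴).
A = 4πr² = 0.007238 m²; T_body⁴ − T_wall⁴ = 1.484×10¹⁰ − 7.993×10⁹ = 6.843×10⁹ K⁴.
|P_net| = 0.72·5.67×10⁻⁸·0.007238·6.843×10⁹.

P_net ≈ 2.02 W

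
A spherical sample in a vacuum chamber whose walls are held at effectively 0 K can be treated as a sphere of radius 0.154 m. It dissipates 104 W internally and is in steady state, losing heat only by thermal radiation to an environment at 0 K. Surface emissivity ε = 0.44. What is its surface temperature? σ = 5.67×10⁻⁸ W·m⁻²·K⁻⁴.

Steady state: internal power = radiated power, P = εσA T⁴.
Radiating area A = 4πr² = 0.2980 m².
T⁴ = P/(εσA) = 104/(0.44·5.67×10⁻⁸·0.2980) = 1.399×10¹⁰ K⁴.
T = (1.399×10¹⁰)^(1/4).

T ≈ 344 K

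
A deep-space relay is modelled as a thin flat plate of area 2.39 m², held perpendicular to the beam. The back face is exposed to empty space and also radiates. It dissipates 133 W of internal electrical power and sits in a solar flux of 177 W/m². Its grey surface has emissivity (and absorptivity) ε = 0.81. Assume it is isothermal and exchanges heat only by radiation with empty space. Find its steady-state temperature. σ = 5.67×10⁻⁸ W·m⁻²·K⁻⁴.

T ≈ 216 K

At steady state, absorbed solar power + internal power = radiated power.
Absorbed: α·S·A_cross = 0.81·177·2.390 = 342.7 W (cross-section A).
Total input = 342.7 + 133 = 475.7 W.
Radiated: εσ·A_surf·T⁴ with A_surf = 2A = 4.780 m².
T⁴ = 475.7/(0.81·5.67×10⁻⁸·4.780) = 2.167×10⁹ K⁴.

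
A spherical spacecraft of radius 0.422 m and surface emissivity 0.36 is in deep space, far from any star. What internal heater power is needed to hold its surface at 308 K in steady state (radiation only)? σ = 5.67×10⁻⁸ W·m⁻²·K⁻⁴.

P ≈ 411 W

P = εσ·4πr²·T⁴.
4πr² = 2.238 m²; T⁴ = 8.999×10⁹ K⁴.
P = 0.36·5.67×10⁻⁸·2.238·8.999×10⁹.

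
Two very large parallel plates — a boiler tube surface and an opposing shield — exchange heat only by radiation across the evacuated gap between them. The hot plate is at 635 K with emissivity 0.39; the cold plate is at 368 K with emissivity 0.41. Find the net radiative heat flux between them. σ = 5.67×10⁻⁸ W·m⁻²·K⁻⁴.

For two infinite grey parallel plates, q = σ(T₁⁴ − T₂⁴)/(1/ε₁ + 1/ε₂ − 1).
T₁⁴ − T₂⁴ = 1.626×10¹¹ − 1.834×10¹⁰ = 1.443×10¹¹ K⁴.
1/ε₁ + 1/ε₂ − 1 = 2.564 + 2.439 − 1 = 4.003.
q = 5.67×10⁻⁸ × 1.443×10¹¹ / 4.003.

q ≈ 2040 W/m²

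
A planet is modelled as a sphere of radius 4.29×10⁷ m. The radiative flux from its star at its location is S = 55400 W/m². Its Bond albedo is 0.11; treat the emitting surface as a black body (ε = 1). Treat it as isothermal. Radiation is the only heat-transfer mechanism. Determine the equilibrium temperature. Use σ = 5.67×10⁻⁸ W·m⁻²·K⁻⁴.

T ≈ 683 K

At equilibrium, absorbed power = emitted power.
Absorbing cross-section = πr² = 5.782×10¹⁵ m²; emitting surface = 4πr² = 2.313×10¹⁶ m² (ratio 4).
(1−a)S·A_cross = εσ·A_surf·T⁴  ⇒  T⁴ = (1−a)S/(4σ).
T⁴ = 0.890·55400/(4·5.67×10⁻⁸) = 2.174×10¹¹ K⁴.
T = (2.174×10¹¹)^(1/4).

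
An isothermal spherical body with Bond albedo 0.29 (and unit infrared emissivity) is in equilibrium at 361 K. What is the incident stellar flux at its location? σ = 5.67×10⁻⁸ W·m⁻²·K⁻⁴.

(1−a)S·πr² = σ·4πr²·T⁴ ⇒ S = 4σT⁴/(1−a).
S = 4·5.67×10⁻⁸·1.698×10¹⁰/0.710.

S ≈ 5430 W/m²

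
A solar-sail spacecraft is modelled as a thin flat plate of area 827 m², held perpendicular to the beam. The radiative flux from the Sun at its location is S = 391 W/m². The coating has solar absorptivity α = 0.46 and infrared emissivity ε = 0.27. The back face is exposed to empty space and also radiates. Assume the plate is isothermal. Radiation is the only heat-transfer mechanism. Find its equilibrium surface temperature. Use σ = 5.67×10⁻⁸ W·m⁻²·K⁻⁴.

T ≈ 277 K

At equilibrium, absorbed power = emitted power.
Absorbing cross-section = A = 827.0 m²; emitting surface = 2A = 1654 m² (ratio 2).
αS·A_cross = εσ·A_surf·T⁴  ⇒  T⁴ = αS/(ε·2σ).
T⁴ = 0.460·391/(0.27·2·5.67×10⁻⁸) = 5.874×10⁹ K⁴.
T = (5.874×10⁹)^(1/4).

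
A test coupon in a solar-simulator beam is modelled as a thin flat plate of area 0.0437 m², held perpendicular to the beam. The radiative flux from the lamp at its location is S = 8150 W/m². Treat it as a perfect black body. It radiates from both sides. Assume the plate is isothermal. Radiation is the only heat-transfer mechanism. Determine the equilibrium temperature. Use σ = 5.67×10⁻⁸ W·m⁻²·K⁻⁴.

T ≈ 518 K

At equilibrium, absorbed power = emitted power.
Absorbing cross-section = A = 0.04370 m²; emitting surface = 2A = 0.08740 m² (ratio 2).
S·A_cross = εσ·A_surf·T⁴  ⇒  T⁴ = S/(2σ).
T⁴ = 1.00·8150/(2·5.67×10⁻⁸) = 7.187×10¹⁰ K⁴.
T = (7.187×10¹⁰)^(1/4).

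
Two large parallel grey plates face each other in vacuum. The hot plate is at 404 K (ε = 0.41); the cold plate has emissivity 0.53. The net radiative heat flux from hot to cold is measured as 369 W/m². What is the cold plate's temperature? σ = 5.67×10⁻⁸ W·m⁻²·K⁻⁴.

q = σ(T₁⁴ − T₂⁴)/(1/ε₁ + 1/ε₂ − 1); denominator = 3.326.
T₂⁴ = T₁⁴ − q·(1/ε₁+1/ε₂−1)/σ = 2.664×10¹⁰ − 369·3.326/5.67×10⁻⁸
    = 4.995×10⁹ K⁴.

T₂ ≈ 266 K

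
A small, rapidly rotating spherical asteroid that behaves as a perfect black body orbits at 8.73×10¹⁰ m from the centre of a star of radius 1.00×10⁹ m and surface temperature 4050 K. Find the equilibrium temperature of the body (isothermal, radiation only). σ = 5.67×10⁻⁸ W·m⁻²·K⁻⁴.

T ≈ 307 K

The star's surface emits σT_*⁴; at distance d the flux is S = σT_*⁴(R_*/d)².
S = 5.67×10⁻⁸·(4050)⁴·(1.00×10⁹/8.73×10¹⁰)² = 2002 W/m².
For an isothermal sphere T⁴ = (1−a)S/(4σ) = 8.825×10⁹ K⁴.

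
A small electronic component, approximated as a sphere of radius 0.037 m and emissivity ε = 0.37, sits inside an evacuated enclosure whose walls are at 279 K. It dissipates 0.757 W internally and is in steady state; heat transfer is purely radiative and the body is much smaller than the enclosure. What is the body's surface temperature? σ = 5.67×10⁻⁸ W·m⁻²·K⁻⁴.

T ≈ 301 K

For a small grey body in a large enclosure, net radiated power = εσA(T⁴ − T_w⁴).
Steady state: P = εσA(T⁴ − T_w⁴) with A = 4πr² = 0.01720 m².
T⁴ = P/(εσA) + T_w⁴ = 0.757/(0.37·5.67×10⁻⁸·0.01720) + (279)⁴
    = 2.097×10⁹ + 6.059×10⁹ = 8.157×10⁹ K⁴.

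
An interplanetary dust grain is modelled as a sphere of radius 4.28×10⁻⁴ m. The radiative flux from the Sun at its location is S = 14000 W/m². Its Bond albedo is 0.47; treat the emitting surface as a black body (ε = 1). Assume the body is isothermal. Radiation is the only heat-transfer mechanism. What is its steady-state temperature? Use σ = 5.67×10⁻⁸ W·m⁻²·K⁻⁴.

T ≈ 425 K

At equilibrium, absorbed power = emitted power.
Absorbing cross-section = πr² = 5.755×10⁻⁷ m²; emitting surface = 4πr² = 2.302×10⁻⁶ m² (ratio 4).
(1−a)S·A_cross = εσ·A_surf·T⁴  ⇒  T⁴ = (1−a)S/(4σ).
T⁴ = 0.530·14000/(4·5.67×10⁻⁸) = 3.272×10¹⁰ K⁴.
T = (3.272×10¹⁰)^(1/4).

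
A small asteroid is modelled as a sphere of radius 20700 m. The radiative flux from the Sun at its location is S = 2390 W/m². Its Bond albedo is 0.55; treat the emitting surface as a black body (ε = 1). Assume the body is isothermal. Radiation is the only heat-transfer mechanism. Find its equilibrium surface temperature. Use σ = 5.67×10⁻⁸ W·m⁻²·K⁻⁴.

T ≈ 262 K

At equilibrium, absorbed power = emitted power.
Absorbing cross-section = πr² = 1.346×10⁹ m²; emitting surface = 4πr² = 5.385×10⁹ m² (ratio 4).
(1−a)S·A_cross = εσ·A_surf·T⁴  ⇒  T⁴ = (1−a)S/(4σ).
T⁴ = 0.450·2390/(4·5.67×10⁻⁸) = 4.742×10⁹ K⁴.
T = (4.742×10⁹)^(1/4).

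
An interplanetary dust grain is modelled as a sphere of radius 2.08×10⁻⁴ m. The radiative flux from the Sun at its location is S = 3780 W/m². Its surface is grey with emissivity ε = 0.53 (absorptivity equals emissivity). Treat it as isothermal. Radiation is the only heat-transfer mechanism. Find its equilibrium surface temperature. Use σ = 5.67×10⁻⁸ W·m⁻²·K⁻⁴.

At equilibrium, absorbed power = emitted power.
Absorbing cross-section = πr² = 1.359×10⁻⁷ m²; emitting surface = 4πr² = 5.437×10⁻⁷ m² (ratio 4).
εS·A_cross = εσ·A_surf·T⁴  ⇒  T⁴ = S/(4σ)   (ε cancels).
T⁴ = 3780/(4·5.67×10⁻⁸) = 1.667×10¹⁰ K⁴.
T = (1.667×10¹⁰)^(1/4).

T ≈ 359 K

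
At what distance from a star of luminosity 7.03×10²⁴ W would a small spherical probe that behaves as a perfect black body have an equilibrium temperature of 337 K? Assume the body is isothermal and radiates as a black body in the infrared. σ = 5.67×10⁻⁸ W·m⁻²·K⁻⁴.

d ≈ 1.38×10¹⁰ m

For an isothermal black-emitting sphere, (1−a)S·πr² = σ·4πr²·T⁴ ⇒ S = 4σT⁴/(1−a).
S = 4·5.67×10⁻⁸·(337)⁴/1.00 = 2925 W/m².
Flux falls as S = L/(4πd²), so d = √(L/(4πS)) = √(7.03×10²⁴/(4π·2925)).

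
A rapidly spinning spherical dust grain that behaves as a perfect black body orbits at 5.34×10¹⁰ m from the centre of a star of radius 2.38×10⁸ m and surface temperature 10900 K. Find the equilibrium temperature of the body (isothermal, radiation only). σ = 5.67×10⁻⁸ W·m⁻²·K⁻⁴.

The star's surface emits σT_*⁴; at distance d the flux is S = σT_*⁴(R_*/d)².
S = 5.67×10⁻⁸·(10900)⁴·(2.38×10⁸/5.34×10¹⁰)² = 15900 W/m².
For an isothermal sphere T⁴ = (1−a)S/(4σ) = 7.010×10¹⁰ K⁴.

T ≈ 515 K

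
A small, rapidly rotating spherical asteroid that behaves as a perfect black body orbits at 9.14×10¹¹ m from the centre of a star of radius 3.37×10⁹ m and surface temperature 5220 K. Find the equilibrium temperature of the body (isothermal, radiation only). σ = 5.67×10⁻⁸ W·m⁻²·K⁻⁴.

T ≈ 224 K

The star's surface emits σT_*⁴; at distance d the flux is S = σT_*⁴(R_*/d)².
S = 5.67×10⁻⁸·(5220)⁴·(3.37×10⁹/9.14×10¹¹)² = 572.3 W/m².
For an isothermal sphere T⁴ = (1−a)S/(4σ) = 2.523×10⁹ K⁴.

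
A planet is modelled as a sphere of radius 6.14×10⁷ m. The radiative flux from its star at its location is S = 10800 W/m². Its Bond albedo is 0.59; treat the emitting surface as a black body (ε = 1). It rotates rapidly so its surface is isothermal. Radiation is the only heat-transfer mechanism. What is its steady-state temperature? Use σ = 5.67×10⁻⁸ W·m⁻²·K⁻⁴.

At equilibrium, absorbed power = emitted power.
Absorbing cross-section = πr² = 1.184×10¹⁶ m²; emitting surface = 4πr² = 4.737×10¹⁶ m² (ratio 4).
(1−a)S·A_cross = εσ·A_surf·T⁴  ⇒  T⁴ = (1−a)S/(4σ).
T⁴ = 0.410·10800/(4·5.67×10⁻⁸) = 1.952×10¹⁰ K⁴.
T = (1.952×10¹⁰)^(1/4).

T ≈ 374 K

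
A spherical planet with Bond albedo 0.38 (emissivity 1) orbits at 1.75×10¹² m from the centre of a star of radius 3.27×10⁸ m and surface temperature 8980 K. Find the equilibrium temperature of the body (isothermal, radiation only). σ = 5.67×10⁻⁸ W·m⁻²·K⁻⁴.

The star's surface emits σT_*⁴; at distance d the flux is S = σT_*⁴(R_*/d)².
S = 5.67×10⁻⁸·(8980)⁴·(3.27×10⁸/1.75×10¹²)² = 12.87 W/m².
For an isothermal sphere T⁴ = (1−a)S/(4σ) = 3.519×10⁷ K⁴.

T ≈ 77.0 K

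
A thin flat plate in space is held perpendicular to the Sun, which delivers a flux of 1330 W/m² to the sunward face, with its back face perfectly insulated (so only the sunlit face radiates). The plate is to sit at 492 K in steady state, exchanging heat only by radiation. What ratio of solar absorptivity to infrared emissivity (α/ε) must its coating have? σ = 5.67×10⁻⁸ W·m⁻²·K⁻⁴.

α/ε ≈ 2.50

Balance: αS·A = εσ·1A·T⁴ ⇒ α/ε = σT⁴/S.
α/ε = 5.67×10⁻⁸·(492)⁴/1330 = 5.67×10⁻⁸·5.859×10¹⁰/1330.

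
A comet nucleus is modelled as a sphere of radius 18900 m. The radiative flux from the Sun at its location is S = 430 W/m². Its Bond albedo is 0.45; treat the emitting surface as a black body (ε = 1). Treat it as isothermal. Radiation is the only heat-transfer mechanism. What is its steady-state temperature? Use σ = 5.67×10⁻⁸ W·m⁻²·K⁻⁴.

At equilibrium, absorbed power = emitted power.
Absorbing cross-section = πr² = 1.122×10⁹ m²; emitting surface = 4πr² = 4.489×10⁹ m² (ratio 4).
(1−a)S·A_cross = εσ·A_surf·T⁴  ⇒  T⁴ = (1−a)S/(4σ).
T⁴ = 0.550·430/(4·5.67×10⁻⁸) = 1.043×10⁹ K⁴.
T = (1.043×10⁹)^(1/4).

T ≈ 180 K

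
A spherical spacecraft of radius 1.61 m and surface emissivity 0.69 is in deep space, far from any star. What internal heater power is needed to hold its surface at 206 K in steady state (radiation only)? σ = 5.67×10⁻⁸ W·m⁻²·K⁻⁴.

P ≈ 2290 W

P = εσ·4πr²·T⁴.
4πr² = 32.57 m²; T⁴ = 1.801×10⁹ K⁴.
P = 0.69·5.67×10⁻⁸·32.57·1.801×10⁹.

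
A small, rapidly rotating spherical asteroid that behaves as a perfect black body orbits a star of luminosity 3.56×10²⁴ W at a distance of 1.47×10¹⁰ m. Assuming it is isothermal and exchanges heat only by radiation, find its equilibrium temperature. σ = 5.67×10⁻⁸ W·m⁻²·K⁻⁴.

First find the stellar flux at distance d: S = L/(4πd²) = 3.56×10²⁴/(4π·(1.47×10¹⁰)²) = 1311 W/m².
For an isothermal sphere, absorbed (1−a)S·πr² = emitted σ·4πr²·T⁴, so T⁴ = (1−a)S/(4σ).
T⁴ = 1.00·1311/(4·5.67×10⁻⁸) = 5.780×10⁹ K⁴.

T ≈ 276 K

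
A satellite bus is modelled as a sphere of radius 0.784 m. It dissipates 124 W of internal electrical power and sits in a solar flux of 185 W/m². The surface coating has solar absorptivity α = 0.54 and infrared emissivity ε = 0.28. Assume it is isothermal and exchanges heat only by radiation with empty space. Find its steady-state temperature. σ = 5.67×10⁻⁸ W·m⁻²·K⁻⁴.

T ≈ 225 K

At steady state, absorbed solar power + internal power = radiated power.
Absorbed: α·S·A_cross = 0.54·185·1.931 = 192.9 W (cross-section πr²).
Total input = 192.9 + 124 = 316.9 W.
Radiated: εσ·A_surf·T⁴ with A_surf = 4πr² = 7.724 m².
T⁴ = 316.9/(0.28·5.67×10⁻⁸·7.724) = 2.584×10⁹ K⁴.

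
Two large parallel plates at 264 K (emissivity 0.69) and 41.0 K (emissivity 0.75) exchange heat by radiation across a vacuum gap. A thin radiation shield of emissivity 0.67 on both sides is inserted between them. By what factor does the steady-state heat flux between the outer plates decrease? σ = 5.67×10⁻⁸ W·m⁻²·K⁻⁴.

factor ≈ 2.11

Without shield: q₀ = σΔ(T⁴)/(1/ε₁+1/ε₂−1) with denominator 1.783.
With shield the two gaps are in series; the resistances add: (1/ε₁+1/ε_s−1)+(1/ε_s+1/ε₂−1) = 1.942+1.826 = 3.768.
Heat-flux ratio q₀/q = 3.768/1.783.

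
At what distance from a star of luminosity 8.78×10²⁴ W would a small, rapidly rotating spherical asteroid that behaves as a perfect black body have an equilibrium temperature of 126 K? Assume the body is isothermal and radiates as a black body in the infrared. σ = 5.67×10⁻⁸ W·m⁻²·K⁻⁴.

For an isothermal black-emitting sphere, (1−a)S·πr² = σ·4πr²·T⁴ ⇒ S = 4σT⁴/(1−a).
S = 4·5.67×10⁻⁸·(126)⁴/1.00 = 57.16 W/m².
Flux falls as S = L/(4πd²), so d = √(L/(4πS)) = √(8.78×10²⁴/(4π·57.16)).

d ≈ 1.11×10¹¹ m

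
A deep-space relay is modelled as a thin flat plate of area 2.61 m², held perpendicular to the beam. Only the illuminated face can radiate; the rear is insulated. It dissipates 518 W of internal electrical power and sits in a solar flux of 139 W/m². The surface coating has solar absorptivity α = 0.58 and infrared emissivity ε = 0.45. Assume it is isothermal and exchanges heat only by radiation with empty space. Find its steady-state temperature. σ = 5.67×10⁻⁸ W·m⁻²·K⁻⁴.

At steady state, absorbed solar power + internal power = radiated power.
Absorbed: α·S·A_cross = 0.58·139·2.610 = 210.4 W (cross-section A).
Total input = 210.4 + 518 = 728.4 W.
Radiated: εσ·A_surf·T⁴ with A_surf = A = 2.610 m².
T⁴ = 728.4/(0.45·5.67×10⁻⁸·2.610) = 1.094×10¹⁰ K⁴.

T ≈ 323 K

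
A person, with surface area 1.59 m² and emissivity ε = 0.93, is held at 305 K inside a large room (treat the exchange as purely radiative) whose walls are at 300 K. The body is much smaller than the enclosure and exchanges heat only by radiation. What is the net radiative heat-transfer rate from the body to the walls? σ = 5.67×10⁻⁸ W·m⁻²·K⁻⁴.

P_net ≈ 46.4 W

For a small grey body in a large enclosure: P_net = εσA(T_body⁴ − T_wall⁴).
A = 1.59 m²; T_body⁴ − T_wall⁴ = 8.654×10⁹ − 8.100×10⁹ = 5.537×10⁸ K⁴.
|P_net| = 0.93·5.67×10⁻⁸·1.590·5.537×10⁸.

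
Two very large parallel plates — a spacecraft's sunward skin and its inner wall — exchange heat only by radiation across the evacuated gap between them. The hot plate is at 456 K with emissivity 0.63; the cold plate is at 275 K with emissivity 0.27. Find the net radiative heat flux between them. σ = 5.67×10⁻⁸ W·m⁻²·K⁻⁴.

For two infinite grey parallel plates, q = σ(T₁⁴ − T₂⁴)/(1/ε₁ + 1/ε₂ − 1).
T₁⁴ − T₂⁴ = 4.324×10¹⁰ − 5.719×10⁹ = 3.752×10¹⁰ K⁴.
1/ε₁ + 1/ε₂ − 1 = 1.587 + 3.704 − 1 = 4.291.
q = 5.67×10⁻⁸ × 3.752×10¹⁰ / 4.291.

q ≈ 496 W/m²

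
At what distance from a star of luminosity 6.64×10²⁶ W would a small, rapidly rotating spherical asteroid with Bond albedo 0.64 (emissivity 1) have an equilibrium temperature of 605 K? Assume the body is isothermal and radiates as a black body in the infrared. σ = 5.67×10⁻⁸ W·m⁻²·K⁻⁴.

For an isothermal black-emitting sphere, (1−a)S·πr² = σ·4πr²·T⁴ ⇒ S = 4σT⁴/(1−a).
S = 4·5.67×10⁻⁸·(605)⁴/0.360 = 84400 W/m².
Flux falls as S = L/(4πd²), so d = √(L/(4πS)) = √(6.64×10²⁶/(4π·84400)).

d ≈ 2.50×10¹⁰ m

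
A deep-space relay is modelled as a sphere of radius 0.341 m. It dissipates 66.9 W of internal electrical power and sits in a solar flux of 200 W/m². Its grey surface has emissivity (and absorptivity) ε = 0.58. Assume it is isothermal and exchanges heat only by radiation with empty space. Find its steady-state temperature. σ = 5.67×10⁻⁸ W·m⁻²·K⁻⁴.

At steady state, absorbed solar power + internal power = radiated power.
Absorbed: α·S·A_cross = 0.58·200·0.3653 = 42.38 W (cross-section πr²).
Total input = 42.38 + 66.9 = 109.3 W.
Radiated: εσ·A_surf·T⁴ with A_surf = 4πr² = 1.461 m².
T⁴ = 109.3/(0.58·5.67×10⁻⁸·1.461) = 2.274×10⁹ K⁴.

T ≈ 218 K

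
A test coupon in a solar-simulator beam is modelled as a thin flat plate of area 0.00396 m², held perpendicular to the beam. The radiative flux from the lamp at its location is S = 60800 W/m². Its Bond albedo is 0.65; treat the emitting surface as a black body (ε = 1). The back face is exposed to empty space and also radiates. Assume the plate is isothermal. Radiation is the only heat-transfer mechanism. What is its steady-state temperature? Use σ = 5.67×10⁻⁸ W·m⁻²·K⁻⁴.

At equilibrium, absorbed power = emitted power.
Absorbing cross-section = A = 0.003960 m²; emitting surface = 2A = 0.007920 m² (ratio 2).
(1−a)S·A_cross = εσ·A_surf·T⁴  ⇒  T⁴ = (1−a)S/(2σ).
T⁴ = 0.350·60800/(2·5.67×10⁻⁸) = 1.877×10¹¹ K⁴.
T = (1.877×10¹¹)^(1/4).

T ≈ 658 K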